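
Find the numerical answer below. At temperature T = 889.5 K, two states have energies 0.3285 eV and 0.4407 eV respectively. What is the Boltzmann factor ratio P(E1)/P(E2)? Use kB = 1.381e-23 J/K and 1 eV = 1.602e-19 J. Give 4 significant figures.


Step 1: Compute energy difference dE = E1 - E2 = 0.3285 - 0.4407 = -0.1122 eV
Step 2: Convert to Joules: dE_J = -0.1122 * 1.602e-19 = -1.797e-20 J
Step 3: Compute exponent = -dE_J / (kB * T) = -(-1.797e-20) / (1.381e-23 * 889.5) = 1.463
Step 4: P(E1)/P(E2) = exp(1.463) = 4.32

4.32


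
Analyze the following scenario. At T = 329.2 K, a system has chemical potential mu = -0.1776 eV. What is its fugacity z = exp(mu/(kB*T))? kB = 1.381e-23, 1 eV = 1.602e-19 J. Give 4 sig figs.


Step 1: Convert mu to Joules: -0.1776*1.602e-19 = -2.845e-20 J
Step 2: kB*T = 1.381e-23*329.2 = 4.546e-21 J
Step 3: mu/(kB*T) = -6.258
Step 4: z = exp(-6.258) = 0.001915

0.001915


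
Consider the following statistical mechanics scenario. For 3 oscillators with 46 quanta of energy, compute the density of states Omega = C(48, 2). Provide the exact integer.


Step 1: Use binomial coefficient C(48, 2)
Step 2: Numerator = 48! / 46!
Step 3: Denominator = 2!
Step 4: Omega = 1128

1128


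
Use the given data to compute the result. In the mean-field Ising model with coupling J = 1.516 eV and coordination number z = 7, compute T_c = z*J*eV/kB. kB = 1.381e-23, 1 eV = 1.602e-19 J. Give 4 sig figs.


Step 1: z*J = 7*1.516 = 10.61 eV
Step 2: Convert to Joules: 10.61*1.602e-19 = 1.7e-18 J
Step 3: T_c = 1.7e-18 / 1.381e-23 = 1.231e+05 K

1.231e+05


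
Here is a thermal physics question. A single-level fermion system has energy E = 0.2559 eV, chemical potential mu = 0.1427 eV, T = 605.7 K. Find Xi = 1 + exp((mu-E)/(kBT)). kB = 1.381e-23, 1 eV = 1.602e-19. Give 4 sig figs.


Step 1: (mu - E) = 0.1427 - 0.2559 = -0.1132 eV
Step 2: x = (mu-E)*eV/(kB*T) = -0.1132*1.602e-19/(1.381e-23*605.7) = -2.168
Step 3: exp(x) = 0.1144
Step 4: Xi = 1 + 0.1144 = 1.114

1.114


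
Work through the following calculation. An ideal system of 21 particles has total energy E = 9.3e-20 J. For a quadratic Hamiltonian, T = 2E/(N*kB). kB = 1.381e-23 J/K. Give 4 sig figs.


Step 1: Numerator = 2*E = 2*9.3e-20 = 1.86e-19 J
Step 2: Denominator = N*kB = 21*1.381e-23 = 2.9e-22
Step 3: T = 1.86e-19 / 2.9e-22 = 641.4 K

641.4


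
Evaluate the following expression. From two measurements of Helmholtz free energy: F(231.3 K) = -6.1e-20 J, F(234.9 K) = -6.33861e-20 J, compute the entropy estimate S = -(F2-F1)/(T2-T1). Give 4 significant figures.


Step 1: dF = F2 - F1 = -6.33861e-20 - (-6.1e-20) = -2.3861e-21 J
Step 2: dT = T2 - T1 = 234.9 - 231.3 = 3.6 K
Step 3: S = -dF/dT = -(-2.3861e-21)/3.6 = 6.628e-22 J/K

6.628e-22


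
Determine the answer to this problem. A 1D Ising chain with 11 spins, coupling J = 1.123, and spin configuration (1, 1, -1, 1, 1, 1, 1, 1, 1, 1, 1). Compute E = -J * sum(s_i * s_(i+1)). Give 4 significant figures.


Step 1: Nearest-neighbor products: 1, -1, -1, 1, 1, 1, 1, 1, 1, 1
Step 2: Sum of products = 6
Step 3: E = -1.123 * 6 = -6.738

-6.738


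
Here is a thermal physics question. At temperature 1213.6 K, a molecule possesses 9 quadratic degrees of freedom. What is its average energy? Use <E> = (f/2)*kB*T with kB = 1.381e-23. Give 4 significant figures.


Step 1: f/2 = 9/2 = 4.5
Step 2: kB*T = 1.381e-23 * 1213.6 = 1.676e-20
Step 3: <E> = 4.5 * 1.676e-20 = 7.542e-20 J

7.542e-20


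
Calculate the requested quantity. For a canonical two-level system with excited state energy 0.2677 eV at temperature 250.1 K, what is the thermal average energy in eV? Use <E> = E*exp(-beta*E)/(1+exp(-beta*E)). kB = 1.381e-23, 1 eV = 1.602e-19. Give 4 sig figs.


Step 1: beta*E = 0.2677*1.602e-19/(1.381e-23*250.1) = 12.42
Step 2: exp(-beta*E) = 4.051e-06
Step 3: <E> = 0.2677*4.051e-06/(1+4.051e-06) = 1.084e-06 eV

1.084e-06


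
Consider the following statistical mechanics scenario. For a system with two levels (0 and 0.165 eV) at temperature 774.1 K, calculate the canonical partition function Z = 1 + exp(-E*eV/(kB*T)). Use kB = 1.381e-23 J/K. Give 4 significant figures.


Step 1: Compute beta*E = E*eV/(kB*T) = 0.165*1.602e-19/(1.381e-23*774.1) = 2.473
Step 2: exp(-beta*E) = exp(-2.473) = 0.08436
Step 3: Z = 1 + 0.08436 = 1.084

1.084


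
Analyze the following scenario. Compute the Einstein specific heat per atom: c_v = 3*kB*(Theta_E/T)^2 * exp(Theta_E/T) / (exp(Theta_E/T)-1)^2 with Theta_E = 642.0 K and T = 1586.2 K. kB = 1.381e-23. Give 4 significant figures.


Step 1: x = Theta_E/T = 642.0/1586.2 = 0.4047
Step 2: x^2 = 0.1638
Step 3: exp(x) = 1.499
Step 4: c_v = 3*1.381e-23*0.1638*1.499/(1.499-1)^2 = 4.087e-23

4.087e-23


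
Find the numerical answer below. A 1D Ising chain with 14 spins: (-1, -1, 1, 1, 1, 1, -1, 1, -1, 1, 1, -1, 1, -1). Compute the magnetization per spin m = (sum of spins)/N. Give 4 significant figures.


Step 1: Count up spins (+1): 8, down spins (-1): 6
Step 2: Total magnetization M = 8 - 6 = 2
Step 3: m = M/N = 2/14 = 0.1429

0.1429


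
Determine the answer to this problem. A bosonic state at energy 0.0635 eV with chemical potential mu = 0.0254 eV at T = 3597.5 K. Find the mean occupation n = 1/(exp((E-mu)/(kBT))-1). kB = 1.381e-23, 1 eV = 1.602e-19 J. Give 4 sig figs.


Step 1: (E - mu) = 0.0381 eV
Step 2: x = (E-mu)*eV/(kB*T) = 0.0381*1.602e-19/(1.381e-23*3597.5) = 0.1229
Step 3: exp(x) = 1.131
Step 4: n = 1/(exp(x)-1) = 7.65

7.65


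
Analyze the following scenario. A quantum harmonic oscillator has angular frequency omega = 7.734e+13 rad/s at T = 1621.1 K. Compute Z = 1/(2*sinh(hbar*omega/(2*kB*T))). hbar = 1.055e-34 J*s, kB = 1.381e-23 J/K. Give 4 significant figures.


Step 1: Compute x = hbar*omega/(kB*T) = 1.055e-34*7.734e+13/(1.381e-23*1621.1) = 0.3645
Step 2: x/2 = 0.1822
Step 3: sinh(x/2) = 0.1832
Step 4: Z = 1/(2*0.1832) = 2.729

2.729


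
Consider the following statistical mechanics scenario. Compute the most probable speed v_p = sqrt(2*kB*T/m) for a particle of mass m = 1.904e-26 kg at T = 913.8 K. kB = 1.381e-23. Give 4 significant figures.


Step 1: Numerator = 2*kB*T = 2*1.381e-23*913.8 = 2.524e-20
Step 2: Ratio = 2.524e-20 / 1.904e-26 = 1.326e+06
Step 3: v_p = sqrt(1.326e+06) = 1151 m/s

1151


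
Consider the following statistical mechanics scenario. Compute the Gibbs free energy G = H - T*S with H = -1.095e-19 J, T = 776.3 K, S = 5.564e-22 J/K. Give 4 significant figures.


Step 1: T*S = 776.3 * 5.564e-22 = 4.319e-19 J
Step 2: G = H - T*S = -1.095e-19 - 4.319e-19
Step 3: G = -5.414e-19 J

-5.414e-19


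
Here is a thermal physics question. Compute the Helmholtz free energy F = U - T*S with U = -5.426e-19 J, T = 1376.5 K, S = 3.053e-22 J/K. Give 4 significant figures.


Step 1: T*S = 1376.5 * 3.053e-22 = 4.202e-19 J
Step 2: F = U - T*S = -5.426e-19 - 4.202e-19
Step 3: F = -9.628e-19 J

-9.628e-19


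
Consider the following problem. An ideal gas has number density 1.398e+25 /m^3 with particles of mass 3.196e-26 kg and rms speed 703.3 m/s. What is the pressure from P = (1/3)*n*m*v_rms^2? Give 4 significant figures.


Step 1: v_rms^2 = 703.3^2 = 4.946e+05
Step 2: n*m = 1.398e+25*3.196e-26 = 0.4468
Step 3: P = (1/3)*0.4468*4.946e+05 = 7.367e+04 Pa

7.367e+04


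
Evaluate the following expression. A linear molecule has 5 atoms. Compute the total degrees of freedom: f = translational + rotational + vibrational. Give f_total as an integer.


Step 1: Translational DOF = 3
Step 2: Rotational DOF (linear) = 2
Step 3: Vibrational DOF = 3*5 - 5 = 10
Step 4: Total = 3 + 2 + 10 = 15

15


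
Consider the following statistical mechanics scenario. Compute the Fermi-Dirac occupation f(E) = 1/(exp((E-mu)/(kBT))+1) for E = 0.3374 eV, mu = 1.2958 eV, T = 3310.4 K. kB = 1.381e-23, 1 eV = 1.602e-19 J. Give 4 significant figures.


Step 1: (E - mu) = 0.3374 - 1.2958 = -0.9584 eV
Step 2: Convert: (E-mu)*eV = -1.535e-19 J
Step 3: x = (E-mu)*eV/(kB*T) = -3.358
Step 4: f = 1/(exp(-3.358)+1) = 0.9664

0.9664


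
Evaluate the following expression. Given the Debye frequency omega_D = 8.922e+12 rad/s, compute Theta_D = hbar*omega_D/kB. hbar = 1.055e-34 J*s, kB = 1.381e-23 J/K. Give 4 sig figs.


Step 1: hbar*omega_D = 1.055e-34 * 8.922e+12 = 9.413e-22 J
Step 2: Theta_D = 9.413e-22 / 1.381e-23
Step 3: Theta_D = 68.16 K

68.16


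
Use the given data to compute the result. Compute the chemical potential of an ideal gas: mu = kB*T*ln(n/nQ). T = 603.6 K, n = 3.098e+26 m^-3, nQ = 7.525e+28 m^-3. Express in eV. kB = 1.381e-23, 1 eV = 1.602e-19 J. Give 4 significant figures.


Step 1: n/nQ = 3.098e+26/7.525e+28 = 0.004117
Step 2: ln(n/nQ) = -5.493
Step 3: mu = kB*T*ln(n/nQ) = 8.336e-21*-5.493 = -4.579e-20 J
Step 4: Convert to eV: -4.579e-20/1.602e-19 = -0.2858 eV

-0.2858


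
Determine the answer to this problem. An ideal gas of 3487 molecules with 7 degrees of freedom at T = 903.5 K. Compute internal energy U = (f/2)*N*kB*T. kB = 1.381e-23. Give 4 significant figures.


Step 1: f/2 = 7/2 = 3.5
Step 2: N*kB*T = 3487*1.381e-23*903.5 = 4.351e-17
Step 3: U = 3.5 * 4.351e-17 = 1.523e-16 J

1.523e-16


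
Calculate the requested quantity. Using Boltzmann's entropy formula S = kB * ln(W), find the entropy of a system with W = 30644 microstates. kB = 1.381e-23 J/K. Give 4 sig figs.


Step 1: ln(W) = ln(30644) = 10.33
Step 2: S = kB * ln(W) = 1.381e-23 * 10.33
Step 3: S = 1.427e-22 J/K

1.427e-22


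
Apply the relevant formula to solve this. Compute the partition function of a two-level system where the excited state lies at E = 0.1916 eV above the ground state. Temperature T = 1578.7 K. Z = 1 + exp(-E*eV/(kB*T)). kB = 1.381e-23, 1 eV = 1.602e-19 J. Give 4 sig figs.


Step 1: Compute beta*E = E*eV/(kB*T) = 0.1916*1.602e-19/(1.381e-23*1578.7) = 1.408
Step 2: exp(-beta*E) = exp(-1.408) = 0.2447
Step 3: Z = 1 + 0.2447 = 1.245

1.245


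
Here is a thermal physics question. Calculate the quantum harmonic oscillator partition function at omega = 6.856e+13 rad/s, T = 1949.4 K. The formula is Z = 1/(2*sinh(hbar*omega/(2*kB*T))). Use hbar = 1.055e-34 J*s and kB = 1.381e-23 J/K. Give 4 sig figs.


Step 1: Compute x = hbar*omega/(kB*T) = 1.055e-34*6.856e+13/(1.381e-23*1949.4) = 0.2687
Step 2: x/2 = 0.1343
Step 3: sinh(x/2) = 0.1347
Step 4: Z = 1/(2*0.1347) = 3.711

3.711


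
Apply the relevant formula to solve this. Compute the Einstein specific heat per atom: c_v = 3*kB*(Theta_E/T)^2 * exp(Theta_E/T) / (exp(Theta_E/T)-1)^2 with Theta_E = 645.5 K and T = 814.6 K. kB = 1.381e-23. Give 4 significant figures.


Step 1: x = Theta_E/T = 645.5/814.6 = 0.7924
Step 2: x^2 = 0.6279
Step 3: exp(x) = 2.209
Step 4: c_v = 3*1.381e-23*0.6279*2.209/(2.209-1)^2 = 3.933e-23

3.933e-23


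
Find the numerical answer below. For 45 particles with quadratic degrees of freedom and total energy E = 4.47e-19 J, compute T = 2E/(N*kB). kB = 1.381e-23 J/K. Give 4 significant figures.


Step 1: Numerator = 2*E = 2*4.47e-19 = 8.94e-19 J
Step 2: Denominator = N*kB = 45*1.381e-23 = 6.215e-22
Step 3: T = 8.94e-19 / 6.215e-22 = 1439 K

1439


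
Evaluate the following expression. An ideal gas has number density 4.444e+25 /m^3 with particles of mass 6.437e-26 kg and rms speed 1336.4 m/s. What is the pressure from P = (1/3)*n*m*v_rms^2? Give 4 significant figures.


Step 1: v_rms^2 = 1336.4^2 = 1.786e+06
Step 2: n*m = 4.444e+25*6.437e-26 = 2.861
Step 3: P = (1/3)*2.861*1.786e+06 = 1.703e+06 Pa

1.703e+06


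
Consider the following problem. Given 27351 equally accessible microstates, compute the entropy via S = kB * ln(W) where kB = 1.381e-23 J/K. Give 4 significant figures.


Step 1: ln(W) = ln(27351) = 10.22
Step 2: S = kB * ln(W) = 1.381e-23 * 10.22
Step 3: S = 1.411e-22 J/K

1.411e-22


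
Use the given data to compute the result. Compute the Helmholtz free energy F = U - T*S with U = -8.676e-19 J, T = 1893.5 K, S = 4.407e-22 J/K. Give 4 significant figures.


Step 1: T*S = 1893.5 * 4.407e-22 = 8.345e-19 J
Step 2: F = U - T*S = -8.676e-19 - 8.345e-19
Step 3: F = -1.702e-18 J

-1.702e-18


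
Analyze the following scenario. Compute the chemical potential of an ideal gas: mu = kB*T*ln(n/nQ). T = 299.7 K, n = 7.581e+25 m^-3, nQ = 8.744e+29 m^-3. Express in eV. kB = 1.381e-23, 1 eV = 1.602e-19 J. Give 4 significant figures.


Step 1: n/nQ = 7.581e+25/8.744e+29 = 8.67e-05
Step 2: ln(n/nQ) = -9.353
Step 3: mu = kB*T*ln(n/nQ) = 4.139e-21*-9.353 = -3.871e-20 J
Step 4: Convert to eV: -3.871e-20/1.602e-19 = -0.2416 eV

-0.2416


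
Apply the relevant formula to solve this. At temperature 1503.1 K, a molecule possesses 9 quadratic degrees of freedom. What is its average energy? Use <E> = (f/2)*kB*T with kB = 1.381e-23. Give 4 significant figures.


Step 1: f/2 = 9/2 = 4.5
Step 2: kB*T = 1.381e-23 * 1503.1 = 2.076e-20
Step 3: <E> = 4.5 * 2.076e-20 = 9.341e-20 J

9.341e-20


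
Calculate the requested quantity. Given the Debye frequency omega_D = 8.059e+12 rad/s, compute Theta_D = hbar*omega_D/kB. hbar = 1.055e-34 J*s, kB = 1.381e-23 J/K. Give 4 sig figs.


Step 1: hbar*omega_D = 1.055e-34 * 8.059e+12 = 8.502e-22 J
Step 2: Theta_D = 8.502e-22 / 1.381e-23
Step 3: Theta_D = 61.57 K

61.57


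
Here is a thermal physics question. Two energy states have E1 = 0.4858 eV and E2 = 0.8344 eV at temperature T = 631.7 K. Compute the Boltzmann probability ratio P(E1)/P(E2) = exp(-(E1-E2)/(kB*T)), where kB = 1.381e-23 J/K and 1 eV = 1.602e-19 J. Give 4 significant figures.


Step 1: Compute energy difference dE = E1 - E2 = 0.4858 - 0.8344 = -0.3486 eV
Step 2: Convert to Joules: dE_J = -0.3486 * 1.602e-19 = -5.585e-20 J
Step 3: Compute exponent = -dE_J / (kB * T) = -(-5.585e-20) / (1.381e-23 * 631.7) = 6.402
Step 4: P(E1)/P(E2) = exp(6.402) = 602.8

602.8


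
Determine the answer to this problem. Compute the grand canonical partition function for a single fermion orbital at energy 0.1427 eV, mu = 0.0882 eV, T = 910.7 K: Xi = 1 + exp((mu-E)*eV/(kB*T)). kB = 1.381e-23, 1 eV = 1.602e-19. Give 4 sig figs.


Step 1: (mu - E) = 0.0882 - 0.1427 = -0.0545 eV
Step 2: x = (mu-E)*eV/(kB*T) = -0.0545*1.602e-19/(1.381e-23*910.7) = -0.6942
Step 3: exp(x) = 0.4995
Step 4: Xi = 1 + 0.4995 = 1.499

1.499


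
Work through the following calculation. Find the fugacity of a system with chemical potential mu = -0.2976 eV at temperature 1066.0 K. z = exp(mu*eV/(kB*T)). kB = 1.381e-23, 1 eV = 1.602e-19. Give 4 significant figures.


Step 1: Convert mu to Joules: -0.2976*1.602e-19 = -4.768e-20 J
Step 2: kB*T = 1.381e-23*1066.0 = 1.472e-20 J
Step 3: mu/(kB*T) = -3.239
Step 4: z = exp(-3.239) = 0.03922

0.03922


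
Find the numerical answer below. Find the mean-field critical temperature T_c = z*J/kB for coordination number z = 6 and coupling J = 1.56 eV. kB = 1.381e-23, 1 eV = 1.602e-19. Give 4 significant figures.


Step 1: z*J = 6*1.56 = 9.36 eV
Step 2: Convert to Joules: 9.36*1.602e-19 = 1.499e-18 J
Step 3: T_c = 1.499e-18 / 1.381e-23 = 1.086e+05 K

1.086e+05


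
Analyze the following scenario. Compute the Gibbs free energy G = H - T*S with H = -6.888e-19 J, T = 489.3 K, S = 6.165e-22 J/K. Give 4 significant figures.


Step 1: T*S = 489.3 * 6.165e-22 = 3.017e-19 J
Step 2: G = H - T*S = -6.888e-19 - 3.017e-19
Step 3: G = -9.905e-19 J

-9.905e-19


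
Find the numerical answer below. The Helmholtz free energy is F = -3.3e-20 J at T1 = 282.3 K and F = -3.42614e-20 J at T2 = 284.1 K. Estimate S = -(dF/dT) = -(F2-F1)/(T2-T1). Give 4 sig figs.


Step 1: dF = F2 - F1 = -3.42614e-20 - (-3.3e-20) = -1.2614e-21 J
Step 2: dT = T2 - T1 = 284.1 - 282.3 = 1.8 K
Step 3: S = -dF/dT = -(-1.2614e-21)/1.8 = 7.008e-22 J/K

7.008e-22


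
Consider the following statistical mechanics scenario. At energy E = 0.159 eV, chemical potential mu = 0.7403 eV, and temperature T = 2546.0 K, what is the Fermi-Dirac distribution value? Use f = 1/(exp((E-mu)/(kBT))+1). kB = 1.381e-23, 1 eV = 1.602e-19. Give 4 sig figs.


Step 1: (E - mu) = 0.159 - 0.7403 = -0.5813 eV
Step 2: Convert: (E-mu)*eV = -9.312e-20 J
Step 3: x = (E-mu)*eV/(kB*T) = -2.649
Step 4: f = 1/(exp(-2.649)+1) = 0.9339

0.9339


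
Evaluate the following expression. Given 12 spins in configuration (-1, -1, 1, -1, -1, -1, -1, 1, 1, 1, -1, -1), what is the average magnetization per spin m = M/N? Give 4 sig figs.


Step 1: Count up spins (+1): 4, down spins (-1): 8
Step 2: Total magnetization M = 4 - 8 = -4
Step 3: m = M/N = -4/12 = -0.3333

-0.3333


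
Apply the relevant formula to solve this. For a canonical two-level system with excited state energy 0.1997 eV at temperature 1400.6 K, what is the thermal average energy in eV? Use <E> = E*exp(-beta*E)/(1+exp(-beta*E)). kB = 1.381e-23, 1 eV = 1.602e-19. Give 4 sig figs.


Step 1: beta*E = 0.1997*1.602e-19/(1.381e-23*1400.6) = 1.654
Step 2: exp(-beta*E) = 0.1913
Step 3: <E> = 0.1997*0.1913/(1+0.1913) = 0.03207 eV

0.03207


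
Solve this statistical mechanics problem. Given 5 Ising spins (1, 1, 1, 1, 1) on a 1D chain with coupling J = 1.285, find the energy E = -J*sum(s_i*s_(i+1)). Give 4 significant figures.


Step 1: Nearest-neighbor products: 1, 1, 1, 1
Step 2: Sum of products = 4
Step 3: E = -1.285 * 4 = -5.14

-5.14


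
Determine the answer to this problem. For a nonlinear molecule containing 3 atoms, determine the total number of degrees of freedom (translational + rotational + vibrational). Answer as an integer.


Step 1: Translational DOF = 3
Step 2: Rotational DOF (nonlinear) = 3
Step 3: Vibrational DOF = 3*3 - 6 = 3
Step 4: Total = 3 + 3 + 3 = 9

9


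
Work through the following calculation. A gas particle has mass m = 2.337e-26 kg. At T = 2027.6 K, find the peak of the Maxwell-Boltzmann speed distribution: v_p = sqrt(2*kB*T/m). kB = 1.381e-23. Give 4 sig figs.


Step 1: Numerator = 2*kB*T = 2*1.381e-23*2027.6 = 5.6e-20
Step 2: Ratio = 5.6e-20 / 2.337e-26 = 2.396e+06
Step 3: v_p = sqrt(2.396e+06) = 1548 m/s

1548


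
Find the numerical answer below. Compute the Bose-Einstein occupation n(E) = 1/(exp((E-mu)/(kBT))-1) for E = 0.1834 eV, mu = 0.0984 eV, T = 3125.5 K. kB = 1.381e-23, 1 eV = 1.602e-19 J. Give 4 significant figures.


Step 1: (E - mu) = 0.085 eV
Step 2: x = (E-mu)*eV/(kB*T) = 0.085*1.602e-19/(1.381e-23*3125.5) = 0.3155
Step 3: exp(x) = 1.371
Step 4: n = 1/(exp(x)-1) = 2.696

2.696


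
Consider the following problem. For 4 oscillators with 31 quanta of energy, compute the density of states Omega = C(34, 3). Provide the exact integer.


Step 1: Use binomial coefficient C(34, 3)
Step 2: Numerator = 34! / 31!
Step 3: Denominator = 3!
Step 4: Omega = 5984

5984


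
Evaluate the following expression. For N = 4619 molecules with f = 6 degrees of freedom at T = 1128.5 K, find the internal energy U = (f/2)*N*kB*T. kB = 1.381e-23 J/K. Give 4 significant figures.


Step 1: f/2 = 6/2 = 3.0
Step 2: N*kB*T = 4619*1.381e-23*1128.5 = 7.199e-17
Step 3: U = 3.0 * 7.199e-17 = 2.16e-16 J

2.16e-16


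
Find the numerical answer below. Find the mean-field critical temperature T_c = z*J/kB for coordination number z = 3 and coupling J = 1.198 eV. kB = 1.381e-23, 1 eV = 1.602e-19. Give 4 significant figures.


Step 1: z*J = 3*1.198 = 3.594 eV
Step 2: Convert to Joules: 3.594*1.602e-19 = 5.758e-19 J
Step 3: T_c = 5.758e-19 / 1.381e-23 = 4.169e+04 K

4.169e+04


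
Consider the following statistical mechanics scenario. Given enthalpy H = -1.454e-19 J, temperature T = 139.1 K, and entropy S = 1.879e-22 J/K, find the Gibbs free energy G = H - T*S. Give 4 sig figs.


Step 1: T*S = 139.1 * 1.879e-22 = 2.614e-20 J
Step 2: G = H - T*S = -1.454e-19 - 2.614e-20
Step 3: G = -1.715e-19 J

-1.715e-19


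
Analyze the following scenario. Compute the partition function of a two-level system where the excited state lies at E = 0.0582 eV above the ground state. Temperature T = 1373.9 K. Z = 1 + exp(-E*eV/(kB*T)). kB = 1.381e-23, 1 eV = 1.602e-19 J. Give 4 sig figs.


Step 1: Compute beta*E = E*eV/(kB*T) = 0.0582*1.602e-19/(1.381e-23*1373.9) = 0.4914
Step 2: exp(-beta*E) = exp(-0.4914) = 0.6118
Step 3: Z = 1 + 0.6118 = 1.612

1.612


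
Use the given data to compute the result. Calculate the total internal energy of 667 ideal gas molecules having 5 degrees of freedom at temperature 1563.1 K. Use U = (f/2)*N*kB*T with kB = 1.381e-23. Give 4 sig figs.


Step 1: f/2 = 5/2 = 2.5
Step 2: N*kB*T = 667*1.381e-23*1563.1 = 1.44e-17
Step 3: U = 2.5 * 1.44e-17 = 3.6e-17 J

3.6e-17


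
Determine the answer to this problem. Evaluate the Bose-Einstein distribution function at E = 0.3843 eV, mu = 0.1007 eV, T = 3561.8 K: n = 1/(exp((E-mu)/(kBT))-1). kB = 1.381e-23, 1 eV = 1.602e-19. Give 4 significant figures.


Step 1: (E - mu) = 0.2836 eV
Step 2: x = (E-mu)*eV/(kB*T) = 0.2836*1.602e-19/(1.381e-23*3561.8) = 0.9236
Step 3: exp(x) = 2.518
Step 4: n = 1/(exp(x)-1) = 0.6586

0.6586


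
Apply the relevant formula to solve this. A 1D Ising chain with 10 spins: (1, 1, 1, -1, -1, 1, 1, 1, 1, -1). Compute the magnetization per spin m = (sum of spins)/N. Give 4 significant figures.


Step 1: Count up spins (+1): 7, down spins (-1): 3
Step 2: Total magnetization M = 7 - 3 = 4
Step 3: m = M/N = 4/10 = 0.4

0.4


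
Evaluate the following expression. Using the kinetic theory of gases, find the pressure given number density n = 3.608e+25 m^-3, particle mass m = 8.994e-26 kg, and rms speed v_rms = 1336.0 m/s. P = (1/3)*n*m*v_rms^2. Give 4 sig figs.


Step 1: v_rms^2 = 1336.0^2 = 1.785e+06
Step 2: n*m = 3.608e+25*8.994e-26 = 3.245
Step 3: P = (1/3)*3.245*1.785e+06 = 1.931e+06 Pa

1.931e+06


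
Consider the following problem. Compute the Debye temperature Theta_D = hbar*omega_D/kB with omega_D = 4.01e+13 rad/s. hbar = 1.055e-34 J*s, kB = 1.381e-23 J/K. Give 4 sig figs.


Step 1: hbar*omega_D = 1.055e-34 * 4.01e+13 = 4.231e-21 J
Step 2: Theta_D = 4.231e-21 / 1.381e-23
Step 3: Theta_D = 306.3 K

306.3


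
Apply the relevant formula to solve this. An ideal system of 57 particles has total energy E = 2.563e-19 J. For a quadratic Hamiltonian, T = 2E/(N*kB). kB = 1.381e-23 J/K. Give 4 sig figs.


Step 1: Numerator = 2*E = 2*2.563e-19 = 5.126e-19 J
Step 2: Denominator = N*kB = 57*1.381e-23 = 7.872e-22
Step 3: T = 5.126e-19 / 7.872e-22 = 651.2 K

651.2


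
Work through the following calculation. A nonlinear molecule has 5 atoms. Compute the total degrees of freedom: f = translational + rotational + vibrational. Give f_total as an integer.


Step 1: Translational DOF = 3
Step 2: Rotational DOF (nonlinear) = 3
Step 3: Vibrational DOF = 3*5 - 6 = 9
Step 4: Total = 3 + 3 + 9 = 15

15


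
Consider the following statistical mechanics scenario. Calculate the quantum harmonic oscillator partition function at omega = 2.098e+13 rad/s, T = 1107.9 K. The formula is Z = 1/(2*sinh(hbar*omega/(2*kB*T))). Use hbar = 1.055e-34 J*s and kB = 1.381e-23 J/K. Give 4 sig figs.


Step 1: Compute x = hbar*omega/(kB*T) = 1.055e-34*2.098e+13/(1.381e-23*1107.9) = 0.1447
Step 2: x/2 = 0.07233
Step 3: sinh(x/2) = 0.0724
Step 4: Z = 1/(2*0.0724) = 6.906

6.906


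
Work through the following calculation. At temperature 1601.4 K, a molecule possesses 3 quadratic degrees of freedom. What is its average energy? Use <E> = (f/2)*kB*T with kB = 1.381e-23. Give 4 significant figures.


Step 1: f/2 = 3/2 = 1.5
Step 2: kB*T = 1.381e-23 * 1601.4 = 2.212e-20
Step 3: <E> = 1.5 * 2.212e-20 = 3.317e-20 J

3.317e-20


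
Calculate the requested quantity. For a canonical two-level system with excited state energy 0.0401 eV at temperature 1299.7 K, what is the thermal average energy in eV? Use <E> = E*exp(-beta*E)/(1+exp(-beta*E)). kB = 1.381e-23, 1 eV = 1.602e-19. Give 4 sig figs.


Step 1: beta*E = 0.0401*1.602e-19/(1.381e-23*1299.7) = 0.3579
Step 2: exp(-beta*E) = 0.6991
Step 3: <E> = 0.0401*0.6991/(1+0.6991) = 0.0165 eV

0.0165


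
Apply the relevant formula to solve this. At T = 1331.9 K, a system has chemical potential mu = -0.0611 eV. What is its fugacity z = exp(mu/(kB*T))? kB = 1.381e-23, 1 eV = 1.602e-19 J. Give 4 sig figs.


Step 1: Convert mu to Joules: -0.0611*1.602e-19 = -9.788e-21 J
Step 2: kB*T = 1.381e-23*1331.9 = 1.839e-20 J
Step 3: mu/(kB*T) = -0.5322
Step 4: z = exp(-0.5322) = 0.5873

0.5873


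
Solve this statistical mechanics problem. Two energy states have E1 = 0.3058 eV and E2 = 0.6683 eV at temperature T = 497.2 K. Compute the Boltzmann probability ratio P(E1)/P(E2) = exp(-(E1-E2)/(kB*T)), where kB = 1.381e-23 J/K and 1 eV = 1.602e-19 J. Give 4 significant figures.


Step 1: Compute energy difference dE = E1 - E2 = 0.3058 - 0.6683 = -0.3625 eV
Step 2: Convert to Joules: dE_J = -0.3625 * 1.602e-19 = -5.807e-20 J
Step 3: Compute exponent = -dE_J / (kB * T) = -(-5.807e-20) / (1.381e-23 * 497.2) = 8.458
Step 4: P(E1)/P(E2) = exp(8.458) = 4711

4711


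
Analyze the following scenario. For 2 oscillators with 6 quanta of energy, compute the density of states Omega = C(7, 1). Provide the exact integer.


Step 1: Use binomial coefficient C(7, 1)
Step 2: Numerator = 7! / 6!
Step 3: Denominator = 1!
Step 4: Omega = 7

7


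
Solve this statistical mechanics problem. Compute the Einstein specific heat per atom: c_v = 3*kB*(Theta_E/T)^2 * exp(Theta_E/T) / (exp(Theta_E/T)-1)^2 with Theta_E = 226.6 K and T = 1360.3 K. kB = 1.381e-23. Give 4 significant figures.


Step 1: x = Theta_E/T = 226.6/1360.3 = 0.1666
Step 2: x^2 = 0.02775
Step 3: exp(x) = 1.181
Step 4: c_v = 3*1.381e-23*0.02775*1.181/(1.181-1)^2 = 4.133e-23

4.133e-23


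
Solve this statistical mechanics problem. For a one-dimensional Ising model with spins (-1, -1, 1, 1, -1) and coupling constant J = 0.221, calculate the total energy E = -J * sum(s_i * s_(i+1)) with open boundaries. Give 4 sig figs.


Step 1: Nearest-neighbor products: 1, -1, 1, -1
Step 2: Sum of products = 0
Step 3: E = -0.221 * 0 = 0

0


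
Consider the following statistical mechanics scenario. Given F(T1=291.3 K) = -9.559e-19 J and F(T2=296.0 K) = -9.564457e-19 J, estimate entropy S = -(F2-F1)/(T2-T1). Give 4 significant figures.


Step 1: dF = F2 - F1 = -9.564457e-19 - (-9.559e-19) = -5.457e-22 J
Step 2: dT = T2 - T1 = 296.0 - 291.3 = 4.7 K
Step 3: S = -dF/dT = -(-5.457e-22)/4.7 = 1.161e-22 J/K

1.161e-22


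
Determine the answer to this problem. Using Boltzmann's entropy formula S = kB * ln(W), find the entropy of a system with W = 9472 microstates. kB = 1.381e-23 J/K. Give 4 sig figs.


Step 1: ln(W) = ln(9472) = 9.156
Step 2: S = kB * ln(W) = 1.381e-23 * 9.156
Step 3: S = 1.264e-22 J/K

1.264e-22


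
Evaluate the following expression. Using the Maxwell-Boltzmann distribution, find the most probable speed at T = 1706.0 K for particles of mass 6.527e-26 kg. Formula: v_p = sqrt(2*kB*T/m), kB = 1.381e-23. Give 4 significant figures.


Step 1: Numerator = 2*kB*T = 2*1.381e-23*1706.0 = 4.712e-20
Step 2: Ratio = 4.712e-20 / 6.527e-26 = 7.219e+05
Step 3: v_p = sqrt(7.219e+05) = 849.7 m/s

849.7


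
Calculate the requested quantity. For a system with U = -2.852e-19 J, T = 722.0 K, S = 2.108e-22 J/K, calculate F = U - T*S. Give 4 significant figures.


Step 1: T*S = 722.0 * 2.108e-22 = 1.522e-19 J
Step 2: F = U - T*S = -2.852e-19 - 1.522e-19
Step 3: F = -4.374e-19 J

-4.374e-19


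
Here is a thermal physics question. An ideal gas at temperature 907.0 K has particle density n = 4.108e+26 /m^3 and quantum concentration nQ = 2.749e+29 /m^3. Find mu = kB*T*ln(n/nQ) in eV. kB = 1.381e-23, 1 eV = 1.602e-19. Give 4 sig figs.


Step 1: n/nQ = 4.108e+26/2.749e+29 = 0.001494
Step 2: ln(n/nQ) = -6.506
Step 3: mu = kB*T*ln(n/nQ) = 1.253e-20*-6.506 = -8.149e-20 J
Step 4: Convert to eV: -8.149e-20/1.602e-19 = -0.5087 eV

-0.5087


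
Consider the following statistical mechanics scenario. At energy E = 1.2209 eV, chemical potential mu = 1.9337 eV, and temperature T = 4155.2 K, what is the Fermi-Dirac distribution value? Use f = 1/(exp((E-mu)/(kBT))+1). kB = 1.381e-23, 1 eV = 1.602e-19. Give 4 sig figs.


Step 1: (E - mu) = 1.2209 - 1.9337 = -0.7128 eV
Step 2: Convert: (E-mu)*eV = -1.142e-19 J
Step 3: x = (E-mu)*eV/(kB*T) = -1.99
Step 4: f = 1/(exp(-1.99)+1) = 0.8797

0.8797


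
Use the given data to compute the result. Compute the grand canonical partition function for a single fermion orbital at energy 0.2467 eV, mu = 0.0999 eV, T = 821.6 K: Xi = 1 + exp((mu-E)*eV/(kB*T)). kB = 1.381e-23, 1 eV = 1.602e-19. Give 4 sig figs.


Step 1: (mu - E) = 0.0999 - 0.2467 = -0.1468 eV
Step 2: x = (mu-E)*eV/(kB*T) = -0.1468*1.602e-19/(1.381e-23*821.6) = -2.073
Step 3: exp(x) = 0.1258
Step 4: Xi = 1 + 0.1258 = 1.126

1.126


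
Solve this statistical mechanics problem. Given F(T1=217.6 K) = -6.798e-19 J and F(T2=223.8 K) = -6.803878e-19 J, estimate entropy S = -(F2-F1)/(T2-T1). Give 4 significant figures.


Step 1: dF = F2 - F1 = -6.803878e-19 - (-6.798e-19) = -5.878e-22 J
Step 2: dT = T2 - T1 = 223.8 - 217.6 = 6.2 K
Step 3: S = -dF/dT = -(-5.878e-22)/6.2 = 9.481e-23 J/K

9.481e-23


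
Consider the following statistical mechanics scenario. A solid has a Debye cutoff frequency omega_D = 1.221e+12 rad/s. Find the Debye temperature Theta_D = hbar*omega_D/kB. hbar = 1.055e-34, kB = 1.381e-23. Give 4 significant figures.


Step 1: hbar*omega_D = 1.055e-34 * 1.221e+12 = 1.288e-22 J
Step 2: Theta_D = 1.288e-22 / 1.381e-23
Step 3: Theta_D = 9.328 K

9.328


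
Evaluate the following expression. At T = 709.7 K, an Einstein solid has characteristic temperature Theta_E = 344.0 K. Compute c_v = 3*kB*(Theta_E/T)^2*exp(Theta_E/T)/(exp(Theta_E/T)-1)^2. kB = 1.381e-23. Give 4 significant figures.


Step 1: x = Theta_E/T = 344.0/709.7 = 0.4847
Step 2: x^2 = 0.2349
Step 3: exp(x) = 1.624
Step 4: c_v = 3*1.381e-23*0.2349*1.624/(1.624-1)^2 = 4.063e-23

4.063e-23


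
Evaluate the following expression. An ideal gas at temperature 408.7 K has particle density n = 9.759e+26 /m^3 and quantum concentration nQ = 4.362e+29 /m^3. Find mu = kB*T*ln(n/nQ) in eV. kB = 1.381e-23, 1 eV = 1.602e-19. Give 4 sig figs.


Step 1: n/nQ = 9.759e+26/4.362e+29 = 0.002237
Step 2: ln(n/nQ) = -6.102
Step 3: mu = kB*T*ln(n/nQ) = 5.644e-21*-6.102 = -3.444e-20 J
Step 4: Convert to eV: -3.444e-20/1.602e-19 = -0.215 eV

-0.215


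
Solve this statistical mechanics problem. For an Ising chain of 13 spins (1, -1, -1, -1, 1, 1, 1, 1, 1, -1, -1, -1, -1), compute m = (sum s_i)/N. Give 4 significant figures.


Step 1: Count up spins (+1): 6, down spins (-1): 7
Step 2: Total magnetization M = 6 - 7 = -1
Step 3: m = M/N = -1/13 = -0.07692

-0.07692


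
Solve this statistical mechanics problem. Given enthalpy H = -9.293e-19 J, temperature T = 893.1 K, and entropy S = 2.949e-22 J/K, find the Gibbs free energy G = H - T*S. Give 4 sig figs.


Step 1: T*S = 893.1 * 2.949e-22 = 2.634e-19 J
Step 2: G = H - T*S = -9.293e-19 - 2.634e-19
Step 3: G = -1.193e-18 J

-1.193e-18


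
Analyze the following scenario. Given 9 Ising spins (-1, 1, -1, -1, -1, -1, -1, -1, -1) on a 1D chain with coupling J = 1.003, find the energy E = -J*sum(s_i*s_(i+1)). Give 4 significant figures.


Step 1: Nearest-neighbor products: -1, -1, 1, 1, 1, 1, 1, 1
Step 2: Sum of products = 4
Step 3: E = -1.003 * 4 = -4.012

-4.012


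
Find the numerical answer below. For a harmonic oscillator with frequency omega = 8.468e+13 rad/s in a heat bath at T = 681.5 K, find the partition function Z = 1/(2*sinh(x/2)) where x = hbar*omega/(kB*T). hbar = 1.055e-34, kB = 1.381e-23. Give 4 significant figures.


Step 1: Compute x = hbar*omega/(kB*T) = 1.055e-34*8.468e+13/(1.381e-23*681.5) = 0.9492
Step 2: x/2 = 0.4746
Step 3: sinh(x/2) = 0.4926
Step 4: Z = 1/(2*0.4926) = 1.015

1.015


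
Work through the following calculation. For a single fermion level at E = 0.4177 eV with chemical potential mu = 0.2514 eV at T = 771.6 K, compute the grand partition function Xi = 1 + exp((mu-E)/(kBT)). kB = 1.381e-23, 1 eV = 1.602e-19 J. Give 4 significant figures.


Step 1: (mu - E) = 0.2514 - 0.4177 = -0.1663 eV
Step 2: x = (mu-E)*eV/(kB*T) = -0.1663*1.602e-19/(1.381e-23*771.6) = -2.5
Step 3: exp(x) = 0.08207
Step 4: Xi = 1 + 0.08207 = 1.082

1.082


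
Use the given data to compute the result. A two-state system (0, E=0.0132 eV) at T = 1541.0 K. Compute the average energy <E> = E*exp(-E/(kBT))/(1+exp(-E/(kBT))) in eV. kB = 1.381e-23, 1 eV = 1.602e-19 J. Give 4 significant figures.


Step 1: beta*E = 0.0132*1.602e-19/(1.381e-23*1541.0) = 0.09937
Step 2: exp(-beta*E) = 0.9054
Step 3: <E> = 0.0132*0.9054/(1+0.9054) = 0.006272 eV

0.006272


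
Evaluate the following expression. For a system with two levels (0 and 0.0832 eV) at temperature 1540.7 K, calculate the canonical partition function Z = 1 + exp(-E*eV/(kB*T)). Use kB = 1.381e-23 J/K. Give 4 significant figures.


Step 1: Compute beta*E = E*eV/(kB*T) = 0.0832*1.602e-19/(1.381e-23*1540.7) = 0.6264
Step 2: exp(-beta*E) = exp(-0.6264) = 0.5345
Step 3: Z = 1 + 0.5345 = 1.534

1.534


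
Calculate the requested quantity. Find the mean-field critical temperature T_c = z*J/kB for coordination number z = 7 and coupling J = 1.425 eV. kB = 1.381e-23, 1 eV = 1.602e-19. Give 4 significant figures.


Step 1: z*J = 7*1.425 = 9.975 eV
Step 2: Convert to Joules: 9.975*1.602e-19 = 1.598e-18 J
Step 3: T_c = 1.598e-18 / 1.381e-23 = 1.157e+05 K

1.157e+05


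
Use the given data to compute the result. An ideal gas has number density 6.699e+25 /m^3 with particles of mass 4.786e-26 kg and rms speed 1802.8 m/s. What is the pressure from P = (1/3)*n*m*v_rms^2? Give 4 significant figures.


Step 1: v_rms^2 = 1802.8^2 = 3.25e+06
Step 2: n*m = 6.699e+25*4.786e-26 = 3.206
Step 3: P = (1/3)*3.206*3.25e+06 = 3.473e+06 Pa

3.473e+06


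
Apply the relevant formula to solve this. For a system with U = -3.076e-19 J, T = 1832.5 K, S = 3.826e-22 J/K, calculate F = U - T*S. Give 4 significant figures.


Step 1: T*S = 1832.5 * 3.826e-22 = 7.011e-19 J
Step 2: F = U - T*S = -3.076e-19 - 7.011e-19
Step 3: F = -1.009e-18 J

-1.009e-18


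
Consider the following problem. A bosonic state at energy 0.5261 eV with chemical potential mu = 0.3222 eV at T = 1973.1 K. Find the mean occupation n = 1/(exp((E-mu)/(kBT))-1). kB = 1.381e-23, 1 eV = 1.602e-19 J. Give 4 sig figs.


Step 1: (E - mu) = 0.2039 eV
Step 2: x = (E-mu)*eV/(kB*T) = 0.2039*1.602e-19/(1.381e-23*1973.1) = 1.199
Step 3: exp(x) = 3.316
Step 4: n = 1/(exp(x)-1) = 0.4318

0.4318


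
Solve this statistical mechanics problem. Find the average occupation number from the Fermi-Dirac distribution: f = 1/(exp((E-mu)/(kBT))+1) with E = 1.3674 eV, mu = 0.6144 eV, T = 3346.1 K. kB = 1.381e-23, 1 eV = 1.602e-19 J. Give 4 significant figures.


Step 1: (E - mu) = 1.3674 - 0.6144 = 0.753 eV
Step 2: Convert: (E-mu)*eV = 1.206e-19 J
Step 3: x = (E-mu)*eV/(kB*T) = 2.611
Step 4: f = 1/(exp(2.611)+1) = 0.06847

0.06847


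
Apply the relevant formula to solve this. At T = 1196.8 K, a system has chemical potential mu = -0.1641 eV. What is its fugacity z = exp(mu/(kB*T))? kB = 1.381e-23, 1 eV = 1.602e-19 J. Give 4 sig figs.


Step 1: Convert mu to Joules: -0.1641*1.602e-19 = -2.629e-20 J
Step 2: kB*T = 1.381e-23*1196.8 = 1.653e-20 J
Step 3: mu/(kB*T) = -1.591
Step 4: z = exp(-1.591) = 0.2038

0.2038


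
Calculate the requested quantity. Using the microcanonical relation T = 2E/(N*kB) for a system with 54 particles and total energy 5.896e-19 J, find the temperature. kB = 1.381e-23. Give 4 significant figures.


Step 1: Numerator = 2*E = 2*5.896e-19 = 1.179e-18 J
Step 2: Denominator = N*kB = 54*1.381e-23 = 7.457e-22
Step 3: T = 1.179e-18 / 7.457e-22 = 1581 K

1581


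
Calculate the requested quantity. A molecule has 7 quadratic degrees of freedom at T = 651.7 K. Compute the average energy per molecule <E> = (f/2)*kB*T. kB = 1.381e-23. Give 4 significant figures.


Step 1: f/2 = 7/2 = 3.5
Step 2: kB*T = 1.381e-23 * 651.7 = 9e-21
Step 3: <E> = 3.5 * 9e-21 = 3.15e-20 J

3.15e-20


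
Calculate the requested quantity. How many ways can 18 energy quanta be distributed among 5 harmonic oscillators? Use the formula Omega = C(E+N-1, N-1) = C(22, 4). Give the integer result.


Step 1: Use binomial coefficient C(22, 4)
Step 2: Numerator = 22! / 18!
Step 3: Denominator = 4!
Step 4: Omega = 7315

7315


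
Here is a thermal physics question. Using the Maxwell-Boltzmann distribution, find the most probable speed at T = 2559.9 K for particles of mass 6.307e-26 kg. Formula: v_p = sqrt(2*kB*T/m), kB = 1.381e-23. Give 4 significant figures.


Step 1: Numerator = 2*kB*T = 2*1.381e-23*2559.9 = 7.07e-20
Step 2: Ratio = 7.07e-20 / 6.307e-26 = 1.121e+06
Step 3: v_p = sqrt(1.121e+06) = 1059 m/s

1059


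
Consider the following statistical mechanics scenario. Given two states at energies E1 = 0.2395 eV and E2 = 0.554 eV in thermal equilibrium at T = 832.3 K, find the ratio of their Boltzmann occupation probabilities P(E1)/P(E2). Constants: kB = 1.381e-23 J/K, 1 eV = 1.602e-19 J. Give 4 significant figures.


Step 1: Compute energy difference dE = E1 - E2 = 0.2395 - 0.554 = -0.3145 eV
Step 2: Convert to Joules: dE_J = -0.3145 * 1.602e-19 = -5.038e-20 J
Step 3: Compute exponent = -dE_J / (kB * T) = -(-5.038e-20) / (1.381e-23 * 832.3) = 4.383
Step 4: P(E1)/P(E2) = exp(4.383) = 80.11

80.11


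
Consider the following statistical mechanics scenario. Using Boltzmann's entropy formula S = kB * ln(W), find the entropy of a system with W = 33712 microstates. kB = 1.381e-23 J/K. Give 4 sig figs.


Step 1: ln(W) = ln(33712) = 10.43
Step 2: S = kB * ln(W) = 1.381e-23 * 10.43
Step 3: S = 1.44e-22 J/K

1.44e-22


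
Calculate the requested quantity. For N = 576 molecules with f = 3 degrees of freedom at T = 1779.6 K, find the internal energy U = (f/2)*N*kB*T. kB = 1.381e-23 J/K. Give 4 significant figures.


Step 1: f/2 = 3/2 = 1.5
Step 2: N*kB*T = 576*1.381e-23*1779.6 = 1.416e-17
Step 3: U = 1.5 * 1.416e-17 = 2.123e-17 J

2.123e-17


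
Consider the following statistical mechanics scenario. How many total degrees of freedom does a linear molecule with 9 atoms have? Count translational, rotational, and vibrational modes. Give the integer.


Step 1: Translational DOF = 3
Step 2: Rotational DOF (linear) = 2
Step 3: Vibrational DOF = 3*9 - 5 = 22
Step 4: Total = 3 + 2 + 22 = 27

27


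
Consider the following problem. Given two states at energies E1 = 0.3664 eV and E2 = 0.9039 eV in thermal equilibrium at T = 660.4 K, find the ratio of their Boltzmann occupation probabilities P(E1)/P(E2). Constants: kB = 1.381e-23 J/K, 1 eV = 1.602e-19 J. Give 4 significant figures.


Step 1: Compute energy difference dE = E1 - E2 = 0.3664 - 0.9039 = -0.5375 eV
Step 2: Convert to Joules: dE_J = -0.5375 * 1.602e-19 = -8.611e-20 J
Step 3: Compute exponent = -dE_J / (kB * T) = -(-8.611e-20) / (1.381e-23 * 660.4) = 9.441
Step 4: P(E1)/P(E2) = exp(9.441) = 1.26e+04

1.26e+04


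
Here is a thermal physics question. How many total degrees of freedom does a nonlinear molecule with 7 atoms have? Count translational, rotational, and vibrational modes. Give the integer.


Step 1: Translational DOF = 3
Step 2: Rotational DOF (nonlinear) = 3
Step 3: Vibrational DOF = 3*7 - 6 = 15
Step 4: Total = 3 + 3 + 15 = 21

21


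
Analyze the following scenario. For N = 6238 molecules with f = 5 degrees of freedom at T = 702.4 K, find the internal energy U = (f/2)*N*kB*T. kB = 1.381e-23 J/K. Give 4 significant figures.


Step 1: f/2 = 5/2 = 2.5
Step 2: N*kB*T = 6238*1.381e-23*702.4 = 6.051e-17
Step 3: U = 2.5 * 6.051e-17 = 1.513e-16 J

1.513e-16


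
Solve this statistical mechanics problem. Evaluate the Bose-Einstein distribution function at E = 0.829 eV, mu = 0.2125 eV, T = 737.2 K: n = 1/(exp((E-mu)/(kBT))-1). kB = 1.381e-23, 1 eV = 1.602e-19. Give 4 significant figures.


Step 1: (E - mu) = 0.6165 eV
Step 2: x = (E-mu)*eV/(kB*T) = 0.6165*1.602e-19/(1.381e-23*737.2) = 9.701
Step 3: exp(x) = 1.633e+04
Step 4: n = 1/(exp(x)-1) = 6.123e-05

6.123e-05


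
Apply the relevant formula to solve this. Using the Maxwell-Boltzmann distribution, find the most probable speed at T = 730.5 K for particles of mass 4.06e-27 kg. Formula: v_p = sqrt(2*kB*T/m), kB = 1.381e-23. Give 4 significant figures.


Step 1: Numerator = 2*kB*T = 2*1.381e-23*730.5 = 2.018e-20
Step 2: Ratio = 2.018e-20 / 4.06e-27 = 4.97e+06
Step 3: v_p = sqrt(4.97e+06) = 2229 m/s

2229
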